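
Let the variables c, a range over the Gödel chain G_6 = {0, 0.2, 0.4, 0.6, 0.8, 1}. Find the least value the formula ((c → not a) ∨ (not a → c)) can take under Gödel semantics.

1.00

Every assignment gives 1. For instance at c = 0, a = 0:
  not a: Gödel ¬ of 0 = 1 (operand is 0)
  (c → not a): 0 ≤ 1, so result = 1
  not a: Gödel ¬ of 0 = 1 (operand is 0)
  (not a → c): 1 > 0, so result = 0
  ((c → not a) ∨ (not a → c)) = max(1, 0) = 1
All 36 assignments give value 1 — the formula is a G_6-tautology.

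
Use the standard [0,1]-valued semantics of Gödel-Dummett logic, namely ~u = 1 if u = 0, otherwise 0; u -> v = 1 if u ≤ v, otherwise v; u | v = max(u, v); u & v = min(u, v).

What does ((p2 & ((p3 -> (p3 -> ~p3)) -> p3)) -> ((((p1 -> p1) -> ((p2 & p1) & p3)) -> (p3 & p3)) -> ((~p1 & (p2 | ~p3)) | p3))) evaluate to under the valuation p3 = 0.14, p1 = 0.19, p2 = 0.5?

0.14

~p3: Gödel ¬ of 0.14 = 0 (operand ≠ 0)
(p3 -> ~p3): 0.14 > 0, so result = 0
(p3 -> (p3 -> ~p3)): 0.14 > 0, so result = 0
((p3 -> (p3 -> ~p3)) -> p3): 0 ≤ 0.14, so result = 1
(p2 & ((p3 -> (p3 -> ~p3)) -> p3)) = min(0.5, 1) = 0.5
(p1 -> p1): 0.19 ≤ 0.19, so result = 1
(p2 & p1) = min(0.5, 0.19) = 0.19
((p2 & p1) & p3) = min(0.19, 0.14) = 0.14
((p1 -> p1) -> ((p2 & p1) & p3)): 1 > 0.14, so result = 0.14
(p3 & p3) = min(0.14, 0.14) = 0.14
(((p1 -> p1) -> ((p2 & p1) & p3)) -> (p3 & p3)): 0.14 ≤ 0.14, so result = 1
~p1: Gödel ¬ of 0.19 = 0 (operand ≠ 0)
~p3: Gödel ¬ of 0.14 = 0 (operand ≠ 0)
(p2 | ~p3) = max(0.5, 0) = 0.5
(~p1 & (p2 | ~p3)) = min(0, 0.5) = 0
((~p1 & (p2 | ~p3)) | p3) = max(0, 0.14) = 0.14
((((p1 -> p1) -> ((p2 & p1) & p3)) -> (p3 & p3)) -> ((~p1 & (p2 | ~p3)) | p3)): 1 > 0.14, so result = 0.14
((p2 & ((p3 -> (p3 -> ~p3)) -> p3)) -> ((((p1 -> p1) -> ((p2 & p1) & p3)) -> (p3 & p3)) -> ((~p1 & (p2 | ~p3)) | p3))): 0.5 > 0.14, so result = 0.14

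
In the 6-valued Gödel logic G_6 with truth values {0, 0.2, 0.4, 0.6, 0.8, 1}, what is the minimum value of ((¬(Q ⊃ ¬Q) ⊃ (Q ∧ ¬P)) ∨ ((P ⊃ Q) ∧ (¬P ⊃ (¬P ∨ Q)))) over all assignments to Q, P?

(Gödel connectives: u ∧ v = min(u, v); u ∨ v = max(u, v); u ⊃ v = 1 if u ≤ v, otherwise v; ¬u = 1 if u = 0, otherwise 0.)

0.20

The minimum is attained at Q = 0.2, P = 0.4:
  ¬Q: Gödel ¬ of 0.2 = 0 (operand ≠ 0)
  (Q ⊃ ¬Q): 0.2 > 0, so result = 0
  ¬(Q ⊃ ¬Q): Gödel ¬ of 0 = 1 (operand is 0)
  ¬P: Gödel ¬ of 0.4 = 0 (operand ≠ 0)
  (Q ∧ ¬P) = min(0.2, 0) = 0
  (¬(Q ⊃ ¬Q) ⊃ (Q ∧ ¬P)): 1 > 0, so result = 0
  (P ⊃ Q): 0.4 > 0.2, so result = 0.2
  ¬P: Gödel ¬ of 0.4 = 0 (operand ≠ 0)
  ¬P: Gödel ¬ of 0.4 = 0 (operand ≠ 0)
  (¬P ∨ Q) = max(0, 0.2) = 0.2
  (¬P ⊃ (¬P ∨ Q)): 0 ≤ 0.2, so result = 1
  ((P ⊃ Q) ∧ (¬P ⊃ (¬P ∨ Q))) = min(0.2, 1) = 0.2
  ((¬(Q ⊃ ¬Q) ⊃ (Q ∧ ¬P)) ∨ ((P ⊃ Q) ∧ (¬P ⊃ (¬P ∨ Q)))) = max(0, 0.2) = 0.2
Checking all 36 assignments confirms none give a value below 0.20.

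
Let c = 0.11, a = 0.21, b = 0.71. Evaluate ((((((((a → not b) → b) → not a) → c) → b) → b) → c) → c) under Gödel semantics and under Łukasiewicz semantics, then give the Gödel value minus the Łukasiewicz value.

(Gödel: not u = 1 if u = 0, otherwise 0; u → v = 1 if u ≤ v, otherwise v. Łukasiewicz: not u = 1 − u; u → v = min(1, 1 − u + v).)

0.29

Gödel evaluation:
  not b: Gödel ¬ of 0.71 = 0 (operand ≠ 0)
  (a → not b): 0.21 > 0, so result = 0
  ((a → not b) → b): 0 ≤ 0.71, so result = 1
  not a: Gödel ¬ of 0.21 = 0 (operand ≠ 0)
  (((a → not b) → b) → not a): 1 > 0, so result = 0
  ((((a → not b) → b) → not a) → c): 0 ≤ 0.11, so result = 1
  (((((a → not b) → b) → not a) → c) → b): 1 > 0.71, so result = 0.71
  ((((((a → not b) → b) → not a) → c) → b) → b): 0.71 ≤ 0.71, so result = 1
  (((((((a → not b) → b) → not a) → c) → b) → b) → c): 1 > 0.11, so result = 0.11
  ((((((((a → not b) → b) → not a) → c) → b) → b) → c) → c): 0.11 ≤ 0.11, so result = 1
  Gödel value = 1
Łukasiewicz evaluation:
  not b: Łukasiewicz ¬ gives 1 − 0.71 = 0.29
  (a → not b): min(1, 1 − 0.21 + 0.29) = 1
  ((a → not b) → b): min(1, 1 − 1 + 0.71) = 0.71
  not a: Łukasiewicz ¬ gives 1 − 0.21 = 0.79
  (((a → not b) → b) → not a): min(1, 1 − 0.71 + 0.79) = 1
  ((((a → not b) → b) → not a) → c): min(1, 1 − 1 + 0.11) = 0.11
  (((((a → not b) → b) → not a) → c) → b): min(1, 1 − 0.11 + 0.71) = 1
  ((((((a → not b) → b) → not a) → c) → b) → b): min(1, 1 − 1 + 0.71) = 0.71
  (((((((a → not b) → b) → not a) → c) → b) → b) → c): min(1, 1 − 0.71 + 0.11) = 0.4
  ((((((((a → not b) → b) → not a) → c) → b) → b) → c) → c): min(1, 1 − 0.4 + 0.11) = 0.71
  Łukasiewicz value = 0.71
Difference: 1 − 0.71 = 0.29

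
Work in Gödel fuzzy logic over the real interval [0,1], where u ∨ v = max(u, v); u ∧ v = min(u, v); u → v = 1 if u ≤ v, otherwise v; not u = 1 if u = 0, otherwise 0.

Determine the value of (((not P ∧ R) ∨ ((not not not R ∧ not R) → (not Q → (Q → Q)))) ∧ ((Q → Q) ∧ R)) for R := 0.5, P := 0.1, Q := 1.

0.50

not P: Gödel ¬ of 0.1 = 0 (operand ≠ 0)
(not P ∧ R) = min(0, 0.5) = 0
not R: Gödel ¬ of 0.5 = 0 (operand ≠ 0)
not not R: Gödel ¬ of 0 = 1 (operand is 0)
not not not R: Gödel ¬ of 1 = 0 (operand ≠ 0)
not R: Gödel ¬ of 0.5 = 0 (operand ≠ 0)
(not not not R ∧ not R) = min(0, 0) = 0
not Q: Gödel ¬ of 1 = 0 (operand ≠ 0)
(Q → Q): 1 ≤ 1, so result = 1
(not Q → (Q → Q)): 0 ≤ 1, so result = 1
((not not not R ∧ not R) → (not Q → (Q → Q))): 0 ≤ 1, so result = 1
((not P ∧ R) ∨ ((not not not R ∧ not R) → (not Q → (Q → Q)))) = max(0, 1) = 1
(Q → Q): 1 ≤ 1, so result = 1
((Q → Q) ∧ R) = min(1, 0.5) = 0.5
(((not P ∧ R) ∨ ((not not not R ∧ not R) → (not Q → (Q → Q)))) ∧ ((Q → Q) ∧ R)) = min(1, 0.5) = 0.5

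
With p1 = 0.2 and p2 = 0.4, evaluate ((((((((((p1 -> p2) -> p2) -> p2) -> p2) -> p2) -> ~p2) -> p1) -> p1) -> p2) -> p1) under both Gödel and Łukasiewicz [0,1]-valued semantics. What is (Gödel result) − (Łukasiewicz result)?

-0.20

Gödel evaluation:
  (p1 -> p2): 0.2 ≤ 0.4, so result = 1
  ((p1 -> p2) -> p2): 1 > 0.4, so result = 0.4
  (((p1 -> p2) -> p2) -> p2): 0.4 ≤ 0.4, so result = 1
  ((((p1 -> p2) -> p2) -> p2) -> p2): 1 > 0.4, so result = 0.4
  (((((p1 -> p2) -> p2) -> p2) -> p2) -> p2): 0.4 ≤ 0.4, so result = 1
  ~p2: Gödel ¬ of 0.4 = 0 (operand ≠ 0)
  ((((((p1 -> p2) -> p2) -> p2) -> p2) -> p2) -> ~p2): 1 > 0, so result = 0
  (((((((p1 -> p2) -> p2) -> p2) -> p2) -> p2) -> ~p2) -> p1): 0 ≤ 0.2, so result = 1
  ((((((((p1 -> p2) -> p2) -> p2) -> p2) -> p2) -> ~p2) -> p1) -> p1): 1 > 0.2, so result = 0.2
  (((((((((p1 -> p2) -> p2) -> p2) -> p2) -> p2) -> ~p2) -> p1) -> p1) -> p2): 0.2 ≤ 0.4, so result = 1
  ((((((((((p1 -> p2) -> p2) -> p2) -> p2) -> p2) -> ~p2) -> p1) -> p1) -> p2) -> p1): 1 > 0.2, so result = 0.2
  Gödel value = 0.2
Łukasiewicz evaluation:
  (p1 -> p2): min(1, 1 − 0.2 + 0.4) = 1
  ((p1 -> p2) -> p2): min(1, 1 − 1 + 0.4) = 0.4
  (((p1 -> p2) -> p2) -> p2): min(1, 1 − 0.4 + 0.4) = 1
  ((((p1 -> p2) -> p2) -> p2) -> p2): min(1, 1 − 1 + 0.4) = 0.4
  (((((p1 -> p2) -> p2) -> p2) -> p2) -> p2): min(1, 1 − 0.4 + 0.4) = 1
  ~p2: Łukasiewicz ¬ gives 1 − 0.4 = 0.6
  ((((((p1 -> p2) -> p2) -> p2) -> p2) -> p2) -> ~p2): min(1, 1 − 1 + 0.6) = 0.6
  (((((((p1 -> p2) -> p2) -> p2) -> p2) -> p2) -> ~p2) -> p1): min(1, 1 − 0.6 + 0.2) = 0.6
  ((((((((p1 -> p2) -> p2) -> p2) -> p2) -> p2) -> ~p2) -> p1) -> p1): min(1, 1 − 0.6 + 0.2) = 0.6
  (((((((((p1 -> p2) -> p2) -> p2) -> p2) -> p2) -> ~p2) -> p1) -> p1) -> p2): min(1, 1 − 0.6 + 0.4) = 0.8
  ((((((((((p1 -> p2) -> p2) -> p2) -> p2) -> p2) -> ~p2) -> p1) -> p1) -> p2) -> p1): min(1, 1 − 0.8 + 0.2) = 0.4
  Łukasiewicz value = 0.4
Difference: 0.2 − 0.4 = -0.20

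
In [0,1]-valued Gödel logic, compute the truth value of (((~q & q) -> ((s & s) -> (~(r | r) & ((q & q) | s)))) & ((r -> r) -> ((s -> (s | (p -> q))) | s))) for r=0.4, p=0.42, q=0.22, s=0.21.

1.00

~q: Gödel ¬ of 0.22 = 0 (operand ≠ 0)
(~q & q) = min(0, 0.22) = 0
(s & s) = min(0.21, 0.21) = 0.21
(r | r) = max(0.4, 0.4) = 0.4
~(r | r): Gödel ¬ of 0.4 = 0 (operand ≠ 0)
(q & q) = min(0.22, 0.22) = 0.22
((q & q) | s) = max(0.22, 0.21) = 0.22
(~(r | r) & ((q & q) | s)) = min(0, 0.22) = 0
((s & s) -> (~(r | r) & ((q & q) | s))): 0.21 > 0, so result = 0
((~q & q) -> ((s & s) -> (~(r | r) & ((q & q) | s)))): 0 ≤ 0, so result = 1
(r -> r): 0.4 ≤ 0.4, so result = 1
(p -> q): 0.42 > 0.22, so result = 0.22
(s | (p -> q)) = max(0.21, 0.22) = 0.22
(s -> (s | (p -> q))): 0.21 ≤ 0.22, so result = 1
((s -> (s | (p -> q))) | s) = max(1, 0.21) = 1
((r -> r) -> ((s -> (s | (p -> q))) | s)): 1 ≤ 1, so result = 1
(((~q & q) -> ((s & s) -> (~(r | r) & ((q & q) | s)))) & ((r -> r) -> ((s -> (s | (p -> q))) | s))) = min(1, 1) = 1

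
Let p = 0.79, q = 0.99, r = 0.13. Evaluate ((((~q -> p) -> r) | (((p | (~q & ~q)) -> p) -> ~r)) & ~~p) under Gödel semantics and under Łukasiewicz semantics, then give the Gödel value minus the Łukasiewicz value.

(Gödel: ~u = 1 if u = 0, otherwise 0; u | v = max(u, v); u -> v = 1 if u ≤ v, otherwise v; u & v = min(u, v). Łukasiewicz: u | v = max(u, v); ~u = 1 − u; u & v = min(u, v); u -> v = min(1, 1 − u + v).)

Gödel evaluation:
  ~q: Gödel ¬ of 0.99 = 0 (operand ≠ 0)
  (~q -> p): 0 ≤ 0.79, so result = 1
  ((~q -> p) -> r): 1 > 0.13, so result = 0.13
  ~q: Gödel ¬ of 0.99 = 0 (operand ≠ 0)
  ~q: Gödel ¬ of 0.99 = 0 (operand ≠ 0)
  (~q & ~q) = min(0, 0) = 0
  (p | (~q & ~q)) = max(0.79, 0) = 0.79
  ((p | (~q & ~q)) -> p): 0.79 ≤ 0.79, so result = 1
  ~r: Gödel ¬ of 0.13 = 0 (operand ≠ 0)
  (((p | (~q & ~q)) -> p) -> ~r): 1 > 0, so result = 0
  (((~q -> p) -> r) | (((p | (~q & ~q)) -> p) -> ~r)) = max(0.13, 0) = 0.13
  ~p: Gödel ¬ of 0.79 = 0 (operand ≠ 0)
  ~~p: Gödel ¬ of 0 = 1 (operand is 0)
  ((((~q -> p) -> r) | (((p | (~q & ~q)) -> p) -> ~r)) & ~~p) = min(0.13, 1) = 0.13
  Gödel value = 0.13
Łukasiewicz evaluation:
  ~q: Łukasiewicz ¬ gives 1 − 0.99 = 0.01
  (~q -> p): min(1, 1 − 0.01 + 0.79) = 1
  ((~q -> p) -> r): min(1, 1 − 1 + 0.13) = 0.13
  ~q: Łukasiewicz ¬ gives 1 − 0.99 = 0.01
  ~q: Łukasiewicz ¬ gives 1 − 0.99 = 0.01
  (~q & ~q) = min(0.01, 0.01) = 0.01
  (p | (~q & ~q)) = max(0.79, 0.01) = 0.79
  ((p | (~q & ~q)) -> p): min(1, 1 − 0.79 + 0.79) = 1
  ~r: Łukasiewicz ¬ gives 1 − 0.13 = 0.87
  (((p | (~q & ~q)) -> p) -> ~r): min(1, 1 − 1 + 0.87) = 0.87
  (((~q -> p) -> r) | (((p | (~q & ~q)) -> p) -> ~r)) = max(0.13, 0.87) = 0.87
  ~p: Łukasiewicz ¬ gives 1 − 0.79 = 0.21
  ~~p: Łukasiewicz ¬ gives 1 − 0.21 = 0.79
  ((((~q -> p) -> r) | (((p | (~q & ~q)) -> p) -> ~r)) & ~~p) = min(0.87, 0.79) = 0.79
  Łukasiewicz value = 0.79
Difference: 0.13 − 0.79 = -0.66

-0.66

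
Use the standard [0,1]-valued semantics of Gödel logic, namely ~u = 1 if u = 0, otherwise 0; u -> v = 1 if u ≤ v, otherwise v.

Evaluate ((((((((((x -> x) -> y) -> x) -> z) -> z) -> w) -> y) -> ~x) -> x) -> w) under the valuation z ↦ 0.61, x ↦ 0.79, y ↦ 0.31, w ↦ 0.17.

0.17

(x -> x): 0.79 ≤ 0.79, so result = 1
((x -> x) -> y): 1 > 0.31, so result = 0.31
(((x -> x) -> y) -> x): 0.31 ≤ 0.79, so result = 1
((((x -> x) -> y) -> x) -> z): 1 > 0.61, so result = 0.61
(((((x -> x) -> y) -> x) -> z) -> z): 0.61 ≤ 0.61, so result = 1
((((((x -> x) -> y) -> x) -> z) -> z) -> w): 1 > 0.17, so result = 0.17
(((((((x -> x) -> y) -> x) -> z) -> z) -> w) -> y): 0.17 ≤ 0.31, so result = 1
~x: Gödel ¬ of 0.79 = 0 (operand ≠ 0)
((((((((x -> x) -> y) -> x) -> z) -> z) -> w) -> y) -> ~x): 1 > 0, so result = 0
(((((((((x -> x) -> y) -> x) -> z) -> z) -> w) -> y) -> ~x) -> x): 0 ≤ 0.79, so result = 1
((((((((((x -> x) -> y) -> x) -> z) -> z) -> w) -> y) -> ~x) -> x) -> w): 1 > 0.17, so result = 0.17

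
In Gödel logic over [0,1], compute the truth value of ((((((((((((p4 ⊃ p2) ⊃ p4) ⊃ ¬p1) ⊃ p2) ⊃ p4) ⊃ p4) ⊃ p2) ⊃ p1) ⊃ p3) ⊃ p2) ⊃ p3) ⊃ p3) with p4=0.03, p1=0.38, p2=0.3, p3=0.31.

(p4 ⊃ p2): 0.03 ≤ 0.3, so result = 1
((p4 ⊃ p2) ⊃ p4): 1 > 0.03, so result = 0.03
¬p1: Gödel ¬ of 0.38 = 0 (operand ≠ 0)
(((p4 ⊃ p2) ⊃ p4) ⊃ ¬p1): 0.03 > 0, so result = 0
((((p4 ⊃ p2) ⊃ p4) ⊃ ¬p1) ⊃ p2): 0 ≤ 0.3, so result = 1
(((((p4 ⊃ p2) ⊃ p4) ⊃ ¬p1) ⊃ p2) ⊃ p4): 1 > 0.03, so result = 0.03
((((((p4 ⊃ p2) ⊃ p4) ⊃ ¬p1) ⊃ p2) ⊃ p4) ⊃ p4): 0.03 ≤ 0.03, so result = 1
(((((((p4 ⊃ p2) ⊃ p4) ⊃ ¬p1) ⊃ p2) ⊃ p4) ⊃ p4) ⊃ p2): 1 > 0.3, so result = 0.3
((((((((p4 ⊃ p2) ⊃ p4) ⊃ ¬p1) ⊃ p2) ⊃ p4) ⊃ p4) ⊃ p2) ⊃ p1): 0.3 ≤ 0.38, so result = 1
(((((((((p4 ⊃ p2) ⊃ p4) ⊃ ¬p1) ⊃ p2) ⊃ p4) ⊃ p4) ⊃ p2) ⊃ p1) ⊃ p3): 1 > 0.31, so result = 0.31
((((((((((p4 ⊃ p2) ⊃ p4) ⊃ ¬p1) ⊃ p2) ⊃ p4) ⊃ p4) ⊃ p2) ⊃ p1) ⊃ p3) ⊃ p2): 0.31 > 0.3, so result = 0.3
(((((((((((p4 ⊃ p2) ⊃ p4) ⊃ ¬p1) ⊃ p2) ⊃ p4) ⊃ p4) ⊃ p2) ⊃ p1) ⊃ p3) ⊃ p2) ⊃ p3): 0.3 ≤ 0.31, so result = 1
((((((((((((p4 ⊃ p2) ⊃ p4) ⊃ ¬p1) ⊃ p2) ⊃ p4) ⊃ p4) ⊃ p2) ⊃ p1) ⊃ p3) ⊃ p2) ⊃ p3) ⊃ p3): 1 > 0.31, so result = 0.31

0.31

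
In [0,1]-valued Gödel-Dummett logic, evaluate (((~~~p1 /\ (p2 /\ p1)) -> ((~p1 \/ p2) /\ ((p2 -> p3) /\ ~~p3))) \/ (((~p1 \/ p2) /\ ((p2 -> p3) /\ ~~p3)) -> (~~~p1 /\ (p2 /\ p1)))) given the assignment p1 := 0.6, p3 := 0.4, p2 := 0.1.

1.00

~p1: Gödel ¬ of 0.6 = 0 (operand ≠ 0)
~~p1: Gödel ¬ of 0 = 1 (operand is 0)
~~~p1: Gödel ¬ of 1 = 0 (operand ≠ 0)
(p2 /\ p1) = min(0.1, 0.6) = 0.1
(~~~p1 /\ (p2 /\ p1)) = min(0, 0.1) = 0
~p1: Gödel ¬ of 0.6 = 0 (operand ≠ 0)
(~p1 \/ p2) = max(0, 0.1) = 0.1
(p2 -> p3): 0.1 ≤ 0.4, so result = 1
~p3: Gödel ¬ of 0.4 = 0 (operand ≠ 0)
~~p3: Gödel ¬ of 0 = 1 (operand is 0)
((p2 -> p3) /\ ~~p3) = min(1, 1) = 1
((~p1 \/ p2) /\ ((p2 -> p3) /\ ~~p3)) = min(0.1, 1) = 0.1
((~~~p1 /\ (p2 /\ p1)) -> ((~p1 \/ p2) /\ ((p2 -> p3) /\ ~~p3))): 0 ≤ 0.1, so result = 1
~p1: Gödel ¬ of 0.6 = 0 (operand ≠ 0)
(~p1 \/ p2) = max(0, 0.1) = 0.1
(p2 -> p3): 0.1 ≤ 0.4, so result = 1
~p3: Gödel ¬ of 0.4 = 0 (operand ≠ 0)
~~p3: Gödel ¬ of 0 = 1 (operand is 0)
((p2 -> p3) /\ ~~p3) = min(1, 1) = 1
((~p1 \/ p2) /\ ((p2 -> p3) /\ ~~p3)) = min(0.1, 1) = 0.1
~p1: Gödel ¬ of 0.6 = 0 (operand ≠ 0)
~~p1: Gödel ¬ of 0 = 1 (operand is 0)
~~~p1: Gödel ¬ of 1 = 0 (operand ≠ 0)
(p2 /\ p1) = min(0.1, 0.6) = 0.1
(~~~p1 /\ (p2 /\ p1)) = min(0, 0.1) = 0
(((~p1 \/ p2) /\ ((p2 -> p3) /\ ~~p3)) -> (~~~p1 /\ (p2 /\ p1))): 0.1 > 0, so result = 0
(((~~~p1 /\ (p2 /\ p1)) -> ((~p1 \/ p2) /\ ((p2 -> p3) /\ ~~p3))) \/ (((~p1 \/ p2) /\ ((p2 -> p3) /\ ~~p3)) -> (~~~p1 /\ (p2 /\ p1)))) = max(1, 0) = 1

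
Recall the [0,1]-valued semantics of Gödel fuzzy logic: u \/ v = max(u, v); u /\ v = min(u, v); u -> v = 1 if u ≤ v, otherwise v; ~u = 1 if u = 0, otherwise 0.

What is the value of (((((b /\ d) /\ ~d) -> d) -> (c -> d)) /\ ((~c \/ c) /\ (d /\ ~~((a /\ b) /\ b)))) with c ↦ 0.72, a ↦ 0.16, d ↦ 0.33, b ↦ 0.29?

(b /\ d) = min(0.29, 0.33) = 0.29
~d: Gödel ¬ of 0.33 = 0 (operand ≠ 0)
((b /\ d) /\ ~d) = min(0.29, 0) = 0
(((b /\ d) /\ ~d) -> d): 0 ≤ 0.33, so result = 1
(c -> d): 0.72 > 0.33, so result = 0.33
((((b /\ d) /\ ~d) -> d) -> (c -> d)): 1 > 0.33, so result = 0.33
~c: Gödel ¬ of 0.72 = 0 (operand ≠ 0)
(~c \/ c) = max(0, 0.72) = 0.72
(a /\ b) = min(0.16, 0.29) = 0.16
((a /\ b) /\ b) = min(0.16, 0.29) = 0.16
~((a /\ b) /\ b): Gödel ¬ of 0.16 = 0 (operand ≠ 0)
~~((a /\ b) /\ b): Gödel ¬ of 0 = 1 (operand is 0)
(d /\ ~~((a /\ b) /\ b)) = min(0.33, 1) = 0.33
((~c \/ c) /\ (d /\ ~~((a /\ b) /\ b))) = min(0.72, 0.33) = 0.33
(((((b /\ d) /\ ~d) -> d) -> (c -> d)) /\ ((~c \/ c) /\ (d /\ ~~((a /\ b) /\ b)))) = min(0.33, 0.33) = 0.33

0.33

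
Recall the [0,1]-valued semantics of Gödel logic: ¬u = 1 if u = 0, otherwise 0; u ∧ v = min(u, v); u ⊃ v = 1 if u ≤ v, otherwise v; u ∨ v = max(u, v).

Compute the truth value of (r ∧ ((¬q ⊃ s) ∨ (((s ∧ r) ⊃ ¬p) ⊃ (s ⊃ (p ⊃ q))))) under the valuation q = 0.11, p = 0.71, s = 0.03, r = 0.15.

0.15

¬q: Gödel ¬ of 0.11 = 0 (operand ≠ 0)
(¬q ⊃ s): 0 ≤ 0.03, so result = 1
(s ∧ r) = min(0.03, 0.15) = 0.03
¬p: Gödel ¬ of 0.71 = 0 (operand ≠ 0)
((s ∧ r) ⊃ ¬p): 0.03 > 0, so result = 0
(p ⊃ q): 0.71 > 0.11, so result = 0.11
(s ⊃ (p ⊃ q)): 0.03 ≤ 0.11, so result = 1
(((s ∧ r) ⊃ ¬p) ⊃ (s ⊃ (p ⊃ q))): 0 ≤ 1, so result = 1
((¬q ⊃ s) ∨ (((s ∧ r) ⊃ ¬p) ⊃ (s ⊃ (p ⊃ q)))) = max(1, 1) = 1
(r ∧ ((¬q ⊃ s) ∨ (((s ∧ r) ⊃ ¬p) ⊃ (s ⊃ (p ⊃ q))))) = min(0.15, 1) = 0.15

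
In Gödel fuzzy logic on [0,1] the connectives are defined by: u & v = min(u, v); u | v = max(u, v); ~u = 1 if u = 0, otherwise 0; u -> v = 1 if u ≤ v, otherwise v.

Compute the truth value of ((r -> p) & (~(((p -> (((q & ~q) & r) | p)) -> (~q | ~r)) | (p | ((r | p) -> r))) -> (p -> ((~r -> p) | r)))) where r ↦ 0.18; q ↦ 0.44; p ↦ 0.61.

(r -> p): 0.18 ≤ 0.61, so result = 1
~q: Gödel ¬ of 0.44 = 0 (operand ≠ 0)
(q & ~q) = min(0.44, 0) = 0
((q & ~q) & r) = min(0, 0.18) = 0
(((q & ~q) & r) | p) = max(0, 0.61) = 0.61
(p -> (((q & ~q) & r) | p)): 0.61 ≤ 0.61, so result = 1
~q: Gödel ¬ of 0.44 = 0 (operand ≠ 0)
~r: Gödel ¬ of 0.18 = 0 (operand ≠ 0)
(~q | ~r) = max(0, 0) = 0
((p -> (((q & ~q) & r) | p)) -> (~q | ~r)): 1 > 0, so result = 0
(r | p) = max(0.18, 0.61) = 0.61
((r | p) -> r): 0.61 > 0.18, so result = 0.18
(p | ((r | p) -> r)) = max(0.61, 0.18) = 0.61
(((p -> (((q & ~q) & r) | p)) -> (~q | ~r)) | (p | ((r | p) -> r))) = max(0, 0.61) = 0.61
~(((p -> (((q & ~q) & r) | p)) -> (~q | ~r)) | (p | ((r | p) -> r))): Gödel ¬ of 0.61 = 0 (operand ≠ 0)
~r: Gödel ¬ of 0.18 = 0 (operand ≠ 0)
(~r -> p): 0 ≤ 0.61, so result = 1
((~r -> p) | r) = max(1, 0.18) = 1
(p -> ((~r -> p) | r)): 0.61 ≤ 1, so result = 1
(~(((p -> (((q & ~q) & r) | p)) -> (~q | ~r)) | (p | ((r | p) -> r))) -> (p -> ((~r -> p) | r))): 0 ≤ 1, so result = 1
((r -> p) & (~(((p -> (((q & ~q) & r) | p)) -> (~q | ~r)) | (p | ((r | p) -> r))) -> (p -> ((~r -> p) | r)))) = min(1, 1) = 1

1.00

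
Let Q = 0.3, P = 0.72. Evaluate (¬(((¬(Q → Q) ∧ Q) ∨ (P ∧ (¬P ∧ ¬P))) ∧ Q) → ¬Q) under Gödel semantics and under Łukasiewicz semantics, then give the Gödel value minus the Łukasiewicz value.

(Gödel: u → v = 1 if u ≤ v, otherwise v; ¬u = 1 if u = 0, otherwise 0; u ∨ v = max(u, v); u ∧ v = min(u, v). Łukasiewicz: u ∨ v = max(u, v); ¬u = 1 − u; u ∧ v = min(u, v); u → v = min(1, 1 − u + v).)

Gödel evaluation:
  (Q → Q): 0.3 ≤ 0.3, so result = 1
  ¬(Q → Q): Gödel ¬ of 1 = 0 (operand ≠ 0)
  (¬(Q → Q) ∧ Q) = min(0, 0.3) = 0
  ¬P: Gödel ¬ of 0.72 = 0 (operand ≠ 0)
  ¬P: Gödel ¬ of 0.72 = 0 (operand ≠ 0)
  (¬P ∧ ¬P) = min(0, 0) = 0
  (P ∧ (¬P ∧ ¬P)) = min(0.72, 0) = 0
  ((¬(Q → Q) ∧ Q) ∨ (P ∧ (¬P ∧ ¬P))) = max(0, 0) = 0
  (((¬(Q → Q) ∧ Q) ∨ (P ∧ (¬P ∧ ¬P))) ∧ Q) = min(0, 0.3) = 0
  ¬(((¬(Q → Q) ∧ Q) ∨ (P ∧ (¬P ∧ ¬P))) ∧ Q): Gödel ¬ of 0 = 1 (operand is 0)
  ¬Q: Gödel ¬ of 0.3 = 0 (operand ≠ 0)
  (¬(((¬(Q → Q) ∧ Q) ∨ (P ∧ (¬P ∧ ¬P))) ∧ Q) → ¬Q): 1 > 0, so result = 0
  Gödel value = 0
Łukasiewicz evaluation:
  (Q → Q): min(1, 1 − 0.3 + 0.3) = 1
  ¬(Q → Q): Łukasiewicz ¬ gives 1 − 1 = 0
  (¬(Q → Q) ∧ Q) = min(0, 0.3) = 0
  ¬P: Łukasiewicz ¬ gives 1 − 0.72 = 0.28
  ¬P: Łukasiewicz ¬ gives 1 − 0.72 = 0.28
  (¬P ∧ ¬P) = min(0.28, 0.28) = 0.28
  (P ∧ (¬P ∧ ¬P)) = min(0.72, 0.28) = 0.28
  ((¬(Q → Q) ∧ Q) ∨ (P ∧ (¬P ∧ ¬P))) = max(0, 0.28) = 0.28
  (((¬(Q → Q) ∧ Q) ∨ (P ∧ (¬P ∧ ¬P))) ∧ Q) = min(0.28, 0.3) = 0.28
  ¬(((¬(Q → Q) ∧ Q) ∨ (P ∧ (¬P ∧ ¬P))) ∧ Q): Łukasiewicz ¬ gives 1 − 0.28 = 0.72
  ¬Q: Łukasiewicz ¬ gives 1 − 0.3 = 0.7
  (¬(((¬(Q → Q) ∧ Q) ∨ (P ∧ (¬P ∧ ¬P))) ∧ Q) → ¬Q): min(1, 1 − 0.72 + 0.7) = 0.98
  Łukasiewicz value = 0.98
Difference: 0 − 0.98 = -0.98

-0.98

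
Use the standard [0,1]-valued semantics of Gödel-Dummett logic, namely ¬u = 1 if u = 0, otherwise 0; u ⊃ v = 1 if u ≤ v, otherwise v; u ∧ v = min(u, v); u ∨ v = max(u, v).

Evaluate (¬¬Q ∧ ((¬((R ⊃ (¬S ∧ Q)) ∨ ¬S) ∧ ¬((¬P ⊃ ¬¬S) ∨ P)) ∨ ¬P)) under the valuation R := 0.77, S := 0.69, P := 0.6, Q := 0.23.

0.00

¬Q: Gödel ¬ of 0.23 = 0 (operand ≠ 0)
¬¬Q: Gödel ¬ of 0 = 1 (operand is 0)
¬S: Gödel ¬ of 0.69 = 0 (operand ≠ 0)
(¬S ∧ Q) = min(0, 0.23) = 0
(R ⊃ (¬S ∧ Q)): 0.77 > 0, so result = 0
¬S: Gödel ¬ of 0.69 = 0 (operand ≠ 0)
((R ⊃ (¬S ∧ Q)) ∨ ¬S) = max(0, 0) = 0
¬((R ⊃ (¬S ∧ Q)) ∨ ¬S): Gödel ¬ of 0 = 1 (operand is 0)
¬P: Gödel ¬ of 0.6 = 0 (operand ≠ 0)
¬S: Gödel ¬ of 0.69 = 0 (operand ≠ 0)
¬¬S: Gödel ¬ of 0 = 1 (operand is 0)
(¬P ⊃ ¬¬S): 0 ≤ 1, so result = 1
((¬P ⊃ ¬¬S) ∨ P) = max(1, 0.6) = 1
¬((¬P ⊃ ¬¬S) ∨ P): Gödel ¬ of 1 = 0 (operand ≠ 0)
(¬((R ⊃ (¬S ∧ Q)) ∨ ¬S) ∧ ¬((¬P ⊃ ¬¬S) ∨ P)) = min(1, 0) = 0
¬P: Gödel ¬ of 0.6 = 0 (operand ≠ 0)
((¬((R ⊃ (¬S ∧ Q)) ∨ ¬S) ∧ ¬((¬P ⊃ ¬¬S) ∨ P)) ∨ ¬P) = max(0, 0) = 0
(¬¬Q ∧ ((¬((R ⊃ (¬S ∧ Q)) ∨ ¬S) ∧ ¬((¬P ⊃ ¬¬S) ∨ P)) ∨ ¬P)) = min(1, 0) = 0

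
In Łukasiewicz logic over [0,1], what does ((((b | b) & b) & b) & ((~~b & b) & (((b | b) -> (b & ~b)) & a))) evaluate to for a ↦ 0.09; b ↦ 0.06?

(b | b) = max(0.06, 0.06) = 0.06
((b | b) & b) = min(0.06, 0.06) = 0.06
(((b | b) & b) & b) = min(0.06, 0.06) = 0.06
~b: Łukasiewicz ¬ gives 1 − 0.06 = 0.94
~~b: Łukasiewicz ¬ gives 1 − 0.94 = 0.06
(~~b & b) = min(0.06, 0.06) = 0.06
(b | b) = max(0.06, 0.06) = 0.06
~b: Łukasiewicz ¬ gives 1 − 0.06 = 0.94
(b & ~b) = min(0.06, 0.94) = 0.06
((b | b) -> (b & ~b)): min(1, 1 − 0.06 + 0.06) = 1
(((b | b) -> (b & ~b)) & a) = min(1, 0.09) = 0.09
((~~b & b) & (((b | b) -> (b & ~b)) & a)) = min(0.06, 0.09) = 0.06
((((b | b) & b) & b) & ((~~b & b) & (((b | b) -> (b & ~b)) & a))) = min(0.06, 0.06) = 0.06

0.06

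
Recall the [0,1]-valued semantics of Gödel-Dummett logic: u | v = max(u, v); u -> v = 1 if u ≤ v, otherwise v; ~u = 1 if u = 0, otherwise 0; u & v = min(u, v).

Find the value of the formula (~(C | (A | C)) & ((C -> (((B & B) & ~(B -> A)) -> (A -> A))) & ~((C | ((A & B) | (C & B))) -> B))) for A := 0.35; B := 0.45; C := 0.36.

0.00

(A | C) = max(0.35, 0.36) = 0.36
(C | (A | C)) = max(0.36, 0.36) = 0.36
~(C | (A | C)): Gödel ¬ of 0.36 = 0 (operand ≠ 0)
(B & B) = min(0.45, 0.45) = 0.45
(B -> A): 0.45 > 0.35, so result = 0.35
~(B -> A): Gödel ¬ of 0.35 = 0 (operand ≠ 0)
((B & B) & ~(B -> A)) = min(0.45, 0) = 0
(A -> A): 0.35 ≤ 0.35, so result = 1
(((B & B) & ~(B -> A)) -> (A -> A)): 0 ≤ 1, so result = 1
(C -> (((B & B) & ~(B -> A)) -> (A -> A))): 0.36 ≤ 1, so result = 1
(A & B) = min(0.35, 0.45) = 0.35
(C & B) = min(0.36, 0.45) = 0.36
((A & B) | (C & B)) = max(0.35, 0.36) = 0.36
(C | ((A & B) | (C & B))) = max(0.36, 0.36) = 0.36
((C | ((A & B) | (C & B))) -> B): 0.36 ≤ 0.45, so result = 1
~((C | ((A & B) | (C & B))) -> B): Gödel ¬ of 1 = 0 (operand ≠ 0)
((C -> (((B & B) & ~(B -> A)) -> (A -> A))) & ~((C | ((A & B) | (C & B))) -> B)) = min(1, 0) = 0
(~(C | (A | C)) & ((C -> (((B & B) & ~(B -> A)) -> (A -> A))) & ~((C | ((A & B) | (C & B))) -> B))) = min(0, 0) = 0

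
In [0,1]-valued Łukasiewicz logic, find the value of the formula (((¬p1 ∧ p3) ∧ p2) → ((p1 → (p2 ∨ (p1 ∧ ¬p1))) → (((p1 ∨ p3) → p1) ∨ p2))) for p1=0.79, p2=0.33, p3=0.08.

¬p1: Łukasiewicz ¬ gives 1 − 0.79 = 0.21
(¬p1 ∧ p3) = min(0.21, 0.08) = 0.08
((¬p1 ∧ p3) ∧ p2) = min(0.08, 0.33) = 0.08
¬p1: Łukasiewicz ¬ gives 1 − 0.79 = 0.21
(p1 ∧ ¬p1) = min(0.79, 0.21) = 0.21
(p2 ∨ (p1 ∧ ¬p1)) = max(0.33, 0.21) = 0.33
(p1 → (p2 ∨ (p1 ∧ ¬p1))): min(1, 1 − 0.79 + 0.33) = 0.54
(p1 ∨ p3) = max(0.79, 0.08) = 0.79
((p1 ∨ p3) → p1): min(1, 1 − 0.79 + 0.79) = 1
(((p1 ∨ p3) → p1) ∨ p2) = max(1, 0.33) = 1
((p1 → (p2 ∨ (p1 ∧ ¬p1))) → (((p1 ∨ p3) → p1) ∨ p2)): min(1, 1 − 0.54 + 1) = 1
(((¬p1 ∧ p3) ∧ p2) → ((p1 → (p2 ∨ (p1 ∧ ¬p1))) → (((p1 ∨ p3) → p1) ∨ p2))): min(1, 1 − 0.08 + 1) = 1

1.00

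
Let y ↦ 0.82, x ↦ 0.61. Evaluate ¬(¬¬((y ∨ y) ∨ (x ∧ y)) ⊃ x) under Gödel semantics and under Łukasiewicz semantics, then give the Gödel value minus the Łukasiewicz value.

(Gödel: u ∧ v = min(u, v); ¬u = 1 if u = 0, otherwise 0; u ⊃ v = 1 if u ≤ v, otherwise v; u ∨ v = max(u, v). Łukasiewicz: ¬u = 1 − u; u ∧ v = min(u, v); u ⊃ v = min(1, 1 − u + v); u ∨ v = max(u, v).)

-0.21

Gödel evaluation:
  (y ∨ y) = max(0.82, 0.82) = 0.82
  (x ∧ y) = min(0.61, 0.82) = 0.61
  ((y ∨ y) ∨ (x ∧ y)) = max(0.82, 0.61) = 0.82
  ¬((y ∨ y) ∨ (x ∧ y)): Gödel ¬ of 0.82 = 0 (operand ≠ 0)
  ¬¬((y ∨ y) ∨ (x ∧ y)): Gödel ¬ of 0 = 1 (operand is 0)
  (¬¬((y ∨ y) ∨ (x ∧ y)) ⊃ x): 1 > 0.61, so result = 0.61
  ¬(¬¬((y ∨ y) ∨ (x ∧ y)) ⊃ x): Gödel ¬ of 0.61 = 0 (operand ≠ 0)
  Gödel value = 0
Łukasiewicz evaluation:
  (y ∨ y) = max(0.82, 0.82) = 0.82
  (x ∧ y) = min(0.61, 0.82) = 0.61
  ((y ∨ y) ∨ (x ∧ y)) = max(0.82, 0.61) = 0.82
  ¬((y ∨ y) ∨ (x ∧ y)): Łukasiewicz ¬ gives 1 − 0.82 = 0.18
  ¬¬((y ∨ y) ∨ (x ∧ y)): Łukasiewicz ¬ gives 1 − 0.18 = 0.82
  (¬¬((y ∨ y) ∨ (x ∧ y)) ⊃ x): min(1, 1 − 0.82 + 0.61) = 0.79
  ¬(¬¬((y ∨ y) ∨ (x ∧ y)) ⊃ x): Łukasiewicz ¬ gives 1 − 0.79 = 0.21
  Łukasiewicz value = 0.21
Difference: 0 − 0.21 = -0.21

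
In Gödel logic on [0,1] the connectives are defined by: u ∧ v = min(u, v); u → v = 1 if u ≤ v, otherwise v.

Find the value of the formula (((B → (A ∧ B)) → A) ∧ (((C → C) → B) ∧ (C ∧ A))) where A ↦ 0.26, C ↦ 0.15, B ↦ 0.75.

0.15

(A ∧ B) = min(0.26, 0.75) = 0.26
(B → (A ∧ B)): 0.75 > 0.26, so result = 0.26
((B → (A ∧ B)) → A): 0.26 ≤ 0.26, so result = 1
(C → C): 0.15 ≤ 0.15, so result = 1
((C → C) → B): 1 > 0.75, so result = 0.75
(C ∧ A) = min(0.15, 0.26) = 0.15
(((C → C) → B) ∧ (C ∧ A)) = min(0.75, 0.15) = 0.15
(((B → (A ∧ B)) → A) ∧ (((C → C) → B) ∧ (C ∧ A))) = min(1, 0.15) = 0.15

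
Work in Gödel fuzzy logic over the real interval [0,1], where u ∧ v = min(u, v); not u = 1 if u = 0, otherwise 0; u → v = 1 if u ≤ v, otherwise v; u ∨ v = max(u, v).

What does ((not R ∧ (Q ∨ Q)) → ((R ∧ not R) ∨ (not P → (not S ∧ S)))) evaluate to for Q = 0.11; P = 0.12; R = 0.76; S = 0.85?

1.00

not R: Gödel ¬ of 0.76 = 0 (operand ≠ 0)
(Q ∨ Q) = max(0.11, 0.11) = 0.11
(not R ∧ (Q ∨ Q)) = min(0, 0.11) = 0
not R: Gödel ¬ of 0.76 = 0 (operand ≠ 0)
(R ∧ not R) = min(0.76, 0) = 0
not P: Gödel ¬ of 0.12 = 0 (operand ≠ 0)
not S: Gödel ¬ of 0.85 = 0 (operand ≠ 0)
(not S ∧ S) = min(0, 0.85) = 0
(not P → (not S ∧ S)): 0 ≤ 0, so result = 1
((R ∧ not R) ∨ (not P → (not S ∧ S))) = max(0, 1) = 1
((not R ∧ (Q ∨ Q)) → ((R ∧ not R) ∨ (not P → (not S ∧ S)))): 0 ≤ 1, so result = 1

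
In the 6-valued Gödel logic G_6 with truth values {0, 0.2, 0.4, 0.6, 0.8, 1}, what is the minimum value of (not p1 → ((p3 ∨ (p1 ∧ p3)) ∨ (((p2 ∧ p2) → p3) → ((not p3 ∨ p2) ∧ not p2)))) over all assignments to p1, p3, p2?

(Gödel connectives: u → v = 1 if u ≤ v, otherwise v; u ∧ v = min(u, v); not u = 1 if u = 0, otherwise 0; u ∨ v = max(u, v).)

0.20

The minimum is attained at p1 = 0, p3 = 0.2, p2 = 0:
  not p1: Gödel ¬ of 0 = 1 (operand is 0)
  (p1 ∧ p3) = min(0, 0.2) = 0
  (p3 ∨ (p1 ∧ p3)) = max(0.2, 0) = 0.2
  (p2 ∧ p2) = min(0, 0) = 0
  ((p2 ∧ p2) → p3): 0 ≤ 0.2, so result = 1
  not p3: Gödel ¬ of 0.2 = 0 (operand ≠ 0)
  (not p3 ∨ p2) = max(0, 0) = 0
  not p2: Gödel ¬ of 0 = 1 (operand is 0)
  ((not p3 ∨ p2) ∧ not p2) = min(0, 1) = 0
  (((p2 ∧ p2) → p3) → ((not p3 ∨ p2) ∧ not p2)): 1 > 0, so result = 0
  ((p3 ∨ (p1 ∧ p3)) ∨ (((p2 ∧ p2) → p3) → ((not p3 ∨ p2) ∧ not p2))) = max(0.2, 0) = 0.2
  (not p1 → ((p3 ∨ (p1 ∧ p3)) ∨ (((p2 ∧ p2) → p3) → ((not p3 ∨ p2) ∧ not p2)))): 1 > 0.2, so result = 0.2
Checking all 216 assignments confirms none give a value below 0.20.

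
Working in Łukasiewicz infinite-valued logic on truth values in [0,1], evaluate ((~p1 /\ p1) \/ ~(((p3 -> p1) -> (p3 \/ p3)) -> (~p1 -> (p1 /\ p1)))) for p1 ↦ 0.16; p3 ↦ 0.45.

~p1: Łukasiewicz ¬ gives 1 − 0.16 = 0.84
(~p1 /\ p1) = min(0.84, 0.16) = 0.16
(p3 -> p1): min(1, 1 − 0.45 + 0.16) = 0.71
(p3 \/ p3) = max(0.45, 0.45) = 0.45
((p3 -> p1) -> (p3 \/ p3)): min(1, 1 − 0.71 + 0.45) = 0.74
~p1: Łukasiewicz ¬ gives 1 − 0.16 = 0.84
(p1 /\ p1) = min(0.16, 0.16) = 0.16
(~p1 -> (p1 /\ p1)): min(1, 1 − 0.84 + 0.16) = 0.32
(((p3 -> p1) -> (p3 \/ p3)) -> (~p1 -> (p1 /\ p1))): min(1, 1 − 0.74 + 0.32) = 0.58
~(((p3 -> p1) -> (p3 \/ p3)) -> (~p1 -> (p1 /\ p1))): Łukasiewicz ¬ gives 1 − 0.58 = 0.42
((~p1 /\ p1) \/ ~(((p3 -> p1) -> (p3 \/ p3)) -> (~p1 -> (p1 /\ p1)))) = max(0.16, 0.42) = 0.42

0.42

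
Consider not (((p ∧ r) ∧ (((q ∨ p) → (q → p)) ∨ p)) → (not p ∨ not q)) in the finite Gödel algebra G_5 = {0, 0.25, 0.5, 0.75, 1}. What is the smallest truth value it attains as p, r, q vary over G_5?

The minimum is attained at p = 0, r = 0, q = 0:
  (p ∧ r) = min(0, 0) = 0
  (q ∨ p) = max(0, 0) = 0
  (q → p): 0 ≤ 0, so result = 1
  ((q ∨ p) → (q → p)): 0 ≤ 1, so result = 1
  (((q ∨ p) → (q → p)) ∨ p) = max(1, 0) = 1
  ((p ∧ r) ∧ (((q ∨ p) → (q → p)) ∨ p)) = min(0, 1) = 0
  not p: Gödel ¬ of 0 = 1 (operand is 0)
  not q: Gödel ¬ of 0 = 1 (operand is 0)
  (not p ∨ not q) = max(1, 1) = 1
  (((p ∧ r) ∧ (((q ∨ p) → (q → p)) ∨ p)) → (not p ∨ not q)): 0 ≤ 1, so result = 1
  not (((p ∧ r) ∧ (((q ∨ p) → (q → p)) ∨ p)) → (not p ∨ not q)): Gödel ¬ of 1 = 0 (operand ≠ 0)
Checking all 125 assignments confirms none give a value below 0.00.

0.00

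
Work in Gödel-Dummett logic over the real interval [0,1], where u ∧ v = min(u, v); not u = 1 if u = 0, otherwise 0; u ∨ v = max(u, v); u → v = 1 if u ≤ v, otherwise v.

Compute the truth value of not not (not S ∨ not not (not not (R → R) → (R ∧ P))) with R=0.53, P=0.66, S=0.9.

not S: Gödel ¬ of 0.9 = 0 (operand ≠ 0)
(R → R): 0.53 ≤ 0.53, so result = 1
not (R → R): Gödel ¬ of 1 = 0 (operand ≠ 0)
not not (R → R): Gödel ¬ of 0 = 1 (operand is 0)
(R ∧ P) = min(0.53, 0.66) = 0.53
(not not (R → R) → (R ∧ P)): 1 > 0.53, so result = 0.53
not (not not (R → R) → (R ∧ P)): Gödel ¬ of 0.53 = 0 (operand ≠ 0)
not not (not not (R → R) → (R ∧ P)): Gödel ¬ of 0 = 1 (operand is 0)
(not S ∨ not not (not not (R → R) → (R ∧ P))) = max(0, 1) = 1
not (not S ∨ not not (not not (R → R) → (R ∧ P))): Gödel ¬ of 1 = 0 (operand ≠ 0)
not not (not S ∨ not not (not not (R → R) → (R ∧ P))): Gödel ¬ of 0 = 1 (operand is 0)

1.00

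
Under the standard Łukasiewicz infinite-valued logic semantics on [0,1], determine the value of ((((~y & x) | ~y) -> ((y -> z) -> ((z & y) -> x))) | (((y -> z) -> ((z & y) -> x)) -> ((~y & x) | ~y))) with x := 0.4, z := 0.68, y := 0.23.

1.00

~y: Łukasiewicz ¬ gives 1 − 0.23 = 0.77
(~y & x) = min(0.77, 0.4) = 0.4
~y: Łukasiewicz ¬ gives 1 − 0.23 = 0.77
((~y & x) | ~y) = max(0.4, 0.77) = 0.77
(y -> z): min(1, 1 − 0.23 + 0.68) = 1
(z & y) = min(0.68, 0.23) = 0.23
((z & y) -> x): min(1, 1 − 0.23 + 0.4) = 1
((y -> z) -> ((z & y) -> x)): min(1, 1 − 1 + 1) = 1
(((~y & x) | ~y) -> ((y -> z) -> ((z & y) -> x))): min(1, 1 − 0.77 + 1) = 1
(y -> z): min(1, 1 − 0.23 + 0.68) = 1
(z & y) = min(0.68, 0.23) = 0.23
((z & y) -> x): min(1, 1 − 0.23 + 0.4) = 1
((y -> z) -> ((z & y) -> x)): min(1, 1 − 1 + 1) = 1
~y: Łukasiewicz ¬ gives 1 − 0.23 = 0.77
(~y & x) = min(0.77, 0.4) = 0.4
~y: Łukasiewicz ¬ gives 1 − 0.23 = 0.77
((~y & x) | ~y) = max(0.4, 0.77) = 0.77
(((y -> z) -> ((z & y) -> x)) -> ((~y & x) | ~y)): min(1, 1 − 1 + 0.77) = 0.77
((((~y & x) | ~y) -> ((y -> z) -> ((z & y) -> x))) | (((y -> z) -> ((z & y) -> x)) -> ((~y & x) | ~y))) = max(1, 0.77) = 1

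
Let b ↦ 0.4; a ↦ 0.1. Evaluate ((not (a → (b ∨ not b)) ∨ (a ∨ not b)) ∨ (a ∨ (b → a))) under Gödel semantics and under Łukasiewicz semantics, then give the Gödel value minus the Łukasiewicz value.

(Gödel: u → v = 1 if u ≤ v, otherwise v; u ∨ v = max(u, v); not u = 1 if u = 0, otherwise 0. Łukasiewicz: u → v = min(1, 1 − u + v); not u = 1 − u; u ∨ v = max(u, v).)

Gödel evaluation:
  not b: Gödel ¬ of 0.4 = 0 (operand ≠ 0)
  (b ∨ not b) = max(0.4, 0) = 0.4
  (a → (b ∨ not b)): 0.1 ≤ 0.4, so result = 1
  not (a → (b ∨ not b)): Gödel ¬ of 1 = 0 (operand ≠ 0)
  not b: Gödel ¬ of 0.4 = 0 (operand ≠ 0)
  (a ∨ not b) = max(0.1, 0) = 0.1
  (not (a → (b ∨ not b)) ∨ (a ∨ not b)) = max(0, 0.1) = 0.1
  (b → a): 0.4 > 0.1, so result = 0.1
  (a ∨ (b → a)) = max(0.1, 0.1) = 0.1
  ((not (a → (b ∨ not b)) ∨ (a ∨ not b)) ∨ (a ∨ (b → a))) = max(0.1, 0.1) = 0.1
  Gödel value = 0.1
Łukasiewicz evaluation:
  not b: Łukasiewicz ¬ gives 1 − 0.4 = 0.6
  (b ∨ not b) = max(0.4, 0.6) = 0.6
  (a → (b ∨ not b)): min(1, 1 − 0.1 + 0.6) = 1
  not (a → (b ∨ not b)): Łukasiewicz ¬ gives 1 − 1 = 0
  not b: Łukasiewicz ¬ gives 1 − 0.4 = 0.6
  (a ∨ not b) = max(0.1, 0.6) = 0.6
  (not (a → (b ∨ not b)) ∨ (a ∨ not b)) = max(0, 0.6) = 0.6
  (b → a): min(1, 1 − 0.4 + 0.1) = 0.7
  (a ∨ (b → a)) = max(0.1, 0.7) = 0.7
  ((not (a → (b ∨ not b)) ∨ (a ∨ not b)) ∨ (a ∨ (b → a))) = max(0.6, 0.7) = 0.7
  Łukasiewicz value = 0.7
Difference: 0.1 − 0.7 = -0.60

-0.60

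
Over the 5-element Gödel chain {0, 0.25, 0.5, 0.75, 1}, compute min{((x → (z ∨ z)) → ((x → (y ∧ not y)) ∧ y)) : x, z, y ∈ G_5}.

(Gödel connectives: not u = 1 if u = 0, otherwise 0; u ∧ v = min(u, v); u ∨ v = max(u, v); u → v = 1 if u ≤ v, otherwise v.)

0.00

The minimum is attained at x = 0, z = 0, y = 0:
  (z ∨ z) = max(0, 0) = 0
  (x → (z ∨ z)): 0 ≤ 0, so result = 1
  not y: Gödel ¬ of 0 = 1 (operand is 0)
  (y ∧ not y) = min(0, 1) = 0
  (x → (y ∧ not y)): 0 ≤ 0, so result = 1
  ((x → (y ∧ not y)) ∧ y) = min(1, 0) = 0
  ((x → (z ∨ z)) → ((x → (y ∧ not y)) ∧ y)): 1 > 0, so result = 0
Checking all 125 assignments confirms none give a value below 0.00.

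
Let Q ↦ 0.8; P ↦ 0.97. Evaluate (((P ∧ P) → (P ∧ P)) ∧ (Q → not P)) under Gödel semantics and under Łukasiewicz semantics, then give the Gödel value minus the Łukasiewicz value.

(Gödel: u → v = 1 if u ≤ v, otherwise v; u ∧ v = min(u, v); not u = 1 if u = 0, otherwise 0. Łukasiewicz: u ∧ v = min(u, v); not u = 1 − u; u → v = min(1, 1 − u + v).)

Gödel evaluation:
  (P ∧ P) = min(0.97, 0.97) = 0.97
  (P ∧ P) = min(0.97, 0.97) = 0.97
  ((P ∧ P) → (P ∧ P)): 0.97 ≤ 0.97, so result = 1
  not P: Gödel ¬ of 0.97 = 0 (operand ≠ 0)
  (Q → not P): 0.8 > 0, so result = 0
  (((P ∧ P) → (P ∧ P)) ∧ (Q → not P)) = min(1, 0) = 0
  Gödel value = 0
Łukasiewicz evaluation:
  (P ∧ P) = min(0.97, 0.97) = 0.97
  (P ∧ P) = min(0.97, 0.97) = 0.97
  ((P ∧ P) → (P ∧ P)): min(1, 1 − 0.97 + 0.97) = 1
  not P: Łukasiewicz ¬ gives 1 − 0.97 = 0.03
  (Q → not P): min(1, 1 − 0.8 + 0.03) = 0.23
  (((P ∧ P) → (P ∧ P)) ∧ (Q → not P)) = min(1, 0.23) = 0.23
  Łukasiewicz value = 0.23
Difference: 0 − 0.23 = -0.23

-0.23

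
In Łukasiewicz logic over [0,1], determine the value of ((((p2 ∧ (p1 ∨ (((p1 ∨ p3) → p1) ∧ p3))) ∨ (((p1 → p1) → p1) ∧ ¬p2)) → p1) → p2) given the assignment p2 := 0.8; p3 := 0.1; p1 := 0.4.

(p1 ∨ p3) = max(0.4, 0.1) = 0.4
((p1 ∨ p3) → p1): min(1, 1 − 0.4 + 0.4) = 1
(((p1 ∨ p3) → p1) ∧ p3) = min(1, 0.1) = 0.1
(p1 ∨ (((p1 ∨ p3) → p1) ∧ p3)) = max(0.4, 0.1) = 0.4
(p2 ∧ (p1 ∨ (((p1 ∨ p3) → p1) ∧ p3))) = min(0.8, 0.4) = 0.4
(p1 → p1): min(1, 1 − 0.4 + 0.4) = 1
((p1 → p1) → p1): min(1, 1 − 1 + 0.4) = 0.4
¬p2: Łukasiewicz ¬ gives 1 − 0.8 = 0.2
(((p1 → p1) → p1) ∧ ¬p2) = min(0.4, 0.2) = 0.2
((p2 ∧ (p1 ∨ (((p1 ∨ p3) → p1) ∧ p3))) ∨ (((p1 → p1) → p1) ∧ ¬p2)) = max(0.4, 0.2) = 0.4
(((p2 ∧ (p1 ∨ (((p1 ∨ p3) → p1) ∧ p3))) ∨ (((p1 → p1) → p1) ∧ ¬p2)) → p1): min(1, 1 − 0.4 + 0.4) = 1
((((p2 ∧ (p1 ∨ (((p1 ∨ p3) → p1) ∧ p3))) ∨ (((p1 → p1) → p1) ∧ ¬p2)) → p1) → p2): min(1, 1 − 1 + 0.8) = 0.8

0.80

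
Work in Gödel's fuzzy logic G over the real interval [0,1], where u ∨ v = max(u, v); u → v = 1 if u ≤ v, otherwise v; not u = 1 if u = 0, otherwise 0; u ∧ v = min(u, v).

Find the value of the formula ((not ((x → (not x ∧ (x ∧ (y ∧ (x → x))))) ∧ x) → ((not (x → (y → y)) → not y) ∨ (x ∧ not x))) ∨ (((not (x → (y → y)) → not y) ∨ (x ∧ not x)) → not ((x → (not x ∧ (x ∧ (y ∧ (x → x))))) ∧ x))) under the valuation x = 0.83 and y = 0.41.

not x: Gödel ¬ of 0.83 = 0 (operand ≠ 0)
(x → x): 0.83 ≤ 0.83, so result = 1
(y ∧ (x → x)) = min(0.41, 1) = 0.41
(x ∧ (y ∧ (x → x))) = min(0.83, 0.41) = 0.41
(not x ∧ (x ∧ (y ∧ (x → x)))) = min(0, 0.41) = 0
(x → (not x ∧ (x ∧ (y ∧ (x → x))))): 0.83 > 0, so result = 0
((x → (not x ∧ (x ∧ (y ∧ (x → x))))) ∧ x) = min(0, 0.83) = 0
not ((x → (not x ∧ (x ∧ (y ∧ (x → x))))) ∧ x): Gödel ¬ of 0 = 1 (operand is 0)
(y → y): 0.41 ≤ 0.41, so result = 1
(x → (y → y)): 0.83 ≤ 1, so result = 1
not (x → (y → y)): Gödel ¬ of 1 = 0 (operand ≠ 0)
not y: Gödel ¬ of 0.41 = 0 (operand ≠ 0)
(not (x → (y → y)) → not y): 0 ≤ 0, so result = 1
not x: Gödel ¬ of 0.83 = 0 (operand ≠ 0)
(x ∧ not x) = min(0.83, 0) = 0
((not (x → (y → y)) → not y) ∨ (x ∧ not x)) = max(1, 0) = 1
(not ((x → (not x ∧ (x ∧ (y ∧ (x → x))))) ∧ x) → ((not (x → (y → y)) → not y) ∨ (x ∧ not x))): 1 ≤ 1, so result = 1
(y → y): 0.41 ≤ 0.41, so result = 1
(x → (y → y)): 0.83 ≤ 1, so result = 1
not (x → (y → y)): Gödel ¬ of 1 = 0 (operand ≠ 0)
not y: Gödel ¬ of 0.41 = 0 (operand ≠ 0)
(not (x → (y → y)) → not y): 0 ≤ 0, so result = 1
not x: Gödel ¬ of 0.83 = 0 (operand ≠ 0)
(x ∧ not x) = min(0.83, 0) = 0
((not (x → (y → y)) → not y) ∨ (x ∧ not x)) = max(1, 0) = 1
not x: Gödel ¬ of 0.83 = 0 (operand ≠ 0)
(x → x): 0.83 ≤ 0.83, so result = 1
(y ∧ (x → x)) = min(0.41, 1) = 0.41
(x ∧ (y ∧ (x → x))) = min(0.83, 0.41) = 0.41
(not x ∧ (x ∧ (y ∧ (x → x)))) = min(0, 0.41) = 0
(x → (not x ∧ (x ∧ (y ∧ (x → x))))): 0.83 > 0, so result = 0
((x → (not x ∧ (x ∧ (y ∧ (x → x))))) ∧ x) = min(0, 0.83) = 0
not ((x → (not x ∧ (x ∧ (y ∧ (x → x))))) ∧ x): Gödel ¬ of 0 = 1 (operand is 0)
(((not (x → (y → y)) → not y) ∨ (x ∧ not x)) → not ((x → (not x ∧ (x ∧ (y ∧ (x → x))))) ∧ x)): 1 ≤ 1, so result = 1
((not ((x → (not x ∧ (x ∧ (y ∧ (x → x))))) ∧ x) → ((not (x → (y → y)) → not y) ∨ (x ∧ not x))) ∨ (((not (x → (y → y)) → not y) ∨ (x ∧ not x)) → not ((x → (not x ∧ (x ∧ (y ∧ (x → x))))) ∧ x))) = max(1, 1) = 1

1.00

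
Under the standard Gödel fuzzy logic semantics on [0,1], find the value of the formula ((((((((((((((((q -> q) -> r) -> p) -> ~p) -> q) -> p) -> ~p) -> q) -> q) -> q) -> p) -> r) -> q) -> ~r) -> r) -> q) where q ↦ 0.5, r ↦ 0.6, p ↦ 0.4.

0.50

(q -> q): 0.5 ≤ 0.5, so result = 1
((q -> q) -> r): 1 > 0.6, so result = 0.6
(((q -> q) -> r) -> p): 0.6 > 0.4, so result = 0.4
~p: Gödel ¬ of 0.4 = 0 (operand ≠ 0)
((((q -> q) -> r) -> p) -> ~p): 0.4 > 0, so result = 0
(((((q -> q) -> r) -> p) -> ~p) -> q): 0 ≤ 0.5, so result = 1
((((((q -> q) -> r) -> p) -> ~p) -> q) -> p): 1 > 0.4, so result = 0.4
~p: Gödel ¬ of 0.4 = 0 (operand ≠ 0)
(((((((q -> q) -> r) -> p) -> ~p) -> q) -> p) -> ~p): 0.4 > 0, so result = 0
((((((((q -> q) -> r) -> p) -> ~p) -> q) -> p) -> ~p) -> q): 0 ≤ 0.5, so result = 1
(((((((((q -> q) -> r) -> p) -> ~p) -> q) -> p) -> ~p) -> q) -> q): 1 > 0.5, so result = 0.5
((((((((((q -> q) -> r) -> p) -> ~p) -> q) -> p) -> ~p) -> q) -> q) -> q): 0.5 ≤ 0.5, so result = 1
(((((((((((q -> q) -> r) -> p) -> ~p) -> q) -> p) -> ~p) -> q) -> q) -> q) -> p): 1 > 0.4, so result = 0.4
((((((((((((q -> q) -> r) -> p) -> ~p) -> q) -> p) -> ~p) -> q) -> q) -> q) -> p) -> r): 0.4 ≤ 0.6, so result = 1
(((((((((((((q -> q) -> r) -> p) -> ~p) -> q) -> p) -> ~p) -> q) -> q) -> q) -> p) -> r) -> q): 1 > 0.5, so result = 0.5
~r: Gödel ¬ of 0.6 = 0 (operand ≠ 0)
((((((((((((((q -> q) -> r) -> p) -> ~p) -> q) -> p) -> ~p) -> q) -> q) -> q) -> p) -> r) -> q) -> ~r): 0.5 > 0, so result = 0
(((((((((((((((q -> q) -> r) -> p) -> ~p) -> q) -> p) -> ~p) -> q) -> q) -> q) -> p) -> r) -> q) -> ~r) -> r): 0 ≤ 0.6, so result = 1
((((((((((((((((q -> q) -> r) -> p) -> ~p) -> q) -> p) -> ~p) -> q) -> q) -> q) -> p) -> r) -> q) -> ~r) -> r) -> q): 1 > 0.5, so result = 0.5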